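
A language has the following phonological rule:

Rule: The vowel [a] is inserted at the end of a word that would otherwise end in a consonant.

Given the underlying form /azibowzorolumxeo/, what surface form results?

azibowzorolumxeo

No segment of /azibowzorolumxeo/ meets the structural description of the rule, so the form surfaces unchanged.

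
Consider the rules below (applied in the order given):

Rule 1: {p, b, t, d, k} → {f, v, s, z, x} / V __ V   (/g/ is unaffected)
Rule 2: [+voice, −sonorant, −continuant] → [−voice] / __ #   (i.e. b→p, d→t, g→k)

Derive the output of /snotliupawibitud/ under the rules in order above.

snotliufawivisut

Rule 1 (intervocalic spirantization): /p/ is a stop between vowels /u/ and /a/, so it spirantizes to the fricative [f]. /b/ is a stop between vowels /i/ and /i/, so it spirantizes to the fricative [v]. /t/ is a stop between vowels /i/ and /u/, so it spirantizes to the fricative [s]. /snotliupawibitud/ → snotliufawivisud.
Rule 2 (final devoicing): /d/ is a voiced stop in word-final position, so it devoices to [t]. /snotliufawivisud/ → snotliufawivisut.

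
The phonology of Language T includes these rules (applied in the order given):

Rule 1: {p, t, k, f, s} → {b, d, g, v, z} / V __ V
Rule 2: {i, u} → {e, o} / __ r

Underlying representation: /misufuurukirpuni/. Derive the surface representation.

Rule 1 (intervocalic voicing): /s/ is a voiceless obstruent between vowels /i/ and /u/, so it voices to [z]. /f/ is a voiceless obstruent between vowels /u/ and /u/, so it voices to [v]. /k/ is a voiceless obstruent between vowels /u/ and /i/, so it voices to [g]. /misufuurukirpuni/ → mizuvuurugirpuni.
Rule 2 (pre-rhotic lowering): /u/ is a high vowel immediately before /r/, so it lowers to [o]. /i/ is a high vowel immediately before /r/, so it lowers to [e]. /mizuvuurugirpuni/ → mizuvuorugerpuni.

mizuvuorugerpuni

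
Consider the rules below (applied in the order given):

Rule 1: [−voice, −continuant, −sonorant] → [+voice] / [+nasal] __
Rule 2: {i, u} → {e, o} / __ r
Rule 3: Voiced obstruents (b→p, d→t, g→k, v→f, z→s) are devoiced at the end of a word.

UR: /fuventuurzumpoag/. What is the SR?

Rule 1 (post-nasal voicing): /t/ is a voiceless stop immediately after the nasal /n/, so it voices to [d]. /p/ is a voiceless stop immediately after the nasal /m/, so it voices to [b]. /fuventuurzumpoag/ → fuvenduurzumboag.
Rule 2 (pre-rhotic lowering): /u/ is a high vowel immediately before /r/, so it lowers to [o]. /fuvenduurzumboag/ → fuvenduorzumboag.
Rule 3 (final devoicing): /g/ is a voiced obstruent in word-final position, so it devoices to [k]. /fuvenduorzumboag/ → fuvenduorzumboak.

fuvenduorzumboak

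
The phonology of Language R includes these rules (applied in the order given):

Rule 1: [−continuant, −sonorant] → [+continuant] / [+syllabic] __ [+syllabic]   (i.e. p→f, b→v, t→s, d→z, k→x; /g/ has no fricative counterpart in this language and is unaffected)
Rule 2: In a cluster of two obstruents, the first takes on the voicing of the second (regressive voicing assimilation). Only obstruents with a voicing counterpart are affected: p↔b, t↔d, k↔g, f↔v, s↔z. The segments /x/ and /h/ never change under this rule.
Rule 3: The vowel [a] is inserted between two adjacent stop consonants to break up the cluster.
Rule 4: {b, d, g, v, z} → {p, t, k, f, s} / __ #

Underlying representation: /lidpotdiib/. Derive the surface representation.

litapodadiip

Rule 1 (intervocalic spirantization): no segment meets the environment; /lidpotdiib/ is unchanged.
Rule 2 (regressive voicing assimilation): /d/ precedes the voiceless obstruent /p/, so it devoices to [t] by assimilation. /t/ precedes the voiced obstruent /d/, so it voices to [d] by assimilation. /lidpotdiib/ → litpoddiib.
Rule 3 (stop-cluster a-epenthesis): /t/ and /p/ form a stop–stop cluster, so [a] is inserted between them. /d/ and /d/ form a stop–stop cluster, so [a] is inserted between them. /litpoddiib/ → litapodadiib.
Rule 4 (final devoicing): /b/ is a voiced obstruent in word-final position, so it devoices to [p]. /litapodadiib/ → litapodadiip.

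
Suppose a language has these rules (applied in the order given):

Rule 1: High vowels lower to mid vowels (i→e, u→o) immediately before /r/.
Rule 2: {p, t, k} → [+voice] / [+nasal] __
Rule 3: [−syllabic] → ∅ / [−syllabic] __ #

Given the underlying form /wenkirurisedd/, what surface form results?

Rule 1 (pre-rhotic lowering): /i/ is a high vowel immediately before /r/, so it lowers to [e]. /u/ is a high vowel immediately before /r/, so it lowers to [o]. /wenkirurisedd/ → wenkerorisedd.
Rule 2 (post-nasal voicing): /k/ is a voiceless stop immediately after the nasal /n/, so it voices to [g]. /wenkerorisedd/ → wengerorisedd.
Rule 3 (final cluster simplification): /d/ is the second consonant of a word-final cluster /dd/, so it deletes. /wengerorisedd/ → wengerorised.

wengerorised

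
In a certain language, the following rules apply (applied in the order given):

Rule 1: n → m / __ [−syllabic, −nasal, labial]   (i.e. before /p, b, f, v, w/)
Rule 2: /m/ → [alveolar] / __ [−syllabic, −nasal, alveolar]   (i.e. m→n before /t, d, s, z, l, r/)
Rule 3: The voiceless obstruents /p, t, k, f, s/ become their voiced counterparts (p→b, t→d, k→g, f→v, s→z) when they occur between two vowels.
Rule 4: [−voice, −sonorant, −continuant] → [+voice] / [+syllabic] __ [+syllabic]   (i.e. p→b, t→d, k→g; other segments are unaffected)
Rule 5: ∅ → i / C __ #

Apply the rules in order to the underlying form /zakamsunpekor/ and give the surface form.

zagansumpegori

Rule 1 (nasal place assimilation): /n/ precedes the labial consonant /p/, so it assimilates in place to [m]. /zakamsunpekor/ → zakamsumpekor.
Rule 2 (nasal place assimilation): /m/ precedes the alveolar consonant /s/, so it assimilates in place to [n]. /zakamsumpekor/ → zakansumpekor.
Rule 3 (intervocalic voicing): /k/ is a voiceless obstruent between vowels /a/ and /a/, so it voices to [g]. /k/ is a voiceless obstruent between vowels /e/ and /o/, so it voices to [g]. /zakansumpekor/ → zagansumpegor.
Rule 4 (intervocalic voicing): no segment meets the environment; /zagansumpegor/ is unchanged.
Rule 5 (final i-epenthesis): the form ends in the consonant /r/, so [i] is inserted word-finally. /zagansumpegor/ → zagansumpegori.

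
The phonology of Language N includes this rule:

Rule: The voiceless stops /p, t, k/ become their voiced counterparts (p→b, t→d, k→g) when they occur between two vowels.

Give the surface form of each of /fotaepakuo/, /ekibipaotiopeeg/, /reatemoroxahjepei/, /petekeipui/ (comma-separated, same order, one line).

/fotaepakuo/: /t/ is a voiceless stop between vowels /o/ and /a/, so it voices to [d]. /p/ is a voiceless stop between vowels /e/ and /a/, so it voices to [b]. /k/ is a voiceless stop between vowels /a/ and /u/, so it voices to [g]. → [fodaebaguo].
/ekibipaotiopeeg/: /k/ is a voiceless stop between vowels /e/ and /i/, so it voices to [g]. /p/ is a voiceless stop between vowels /i/ and /a/, so it voices to [b]. /t/ is a voiceless stop between vowels /o/ and /i/, so it voices to [d]. /p/ is a voiceless stop between vowels /o/ and /e/, so it voices to [b]. → [egibibaodiobeeg].
/reatemoroxahjepei/: /t/ is a voiceless stop between vowels /a/ and /e/, so it voices to [d]. /p/ is a voiceless stop between vowels /e/ and /e/, so it voices to [b]. → [reademoroxahjebei].
/petekeipui/: /t/ is a voiceless stop between vowels /e/ and /e/, so it voices to [d]. /k/ is a voiceless stop between vowels /e/ and /e/, so it voices to [g]. /p/ is a voiceless stop between vowels /i/ and /u/, so it voices to [b]. → [pedegeibui].

fodaebaguo, egibibaodiobeeg, reademoroxahjebei, pedegeibui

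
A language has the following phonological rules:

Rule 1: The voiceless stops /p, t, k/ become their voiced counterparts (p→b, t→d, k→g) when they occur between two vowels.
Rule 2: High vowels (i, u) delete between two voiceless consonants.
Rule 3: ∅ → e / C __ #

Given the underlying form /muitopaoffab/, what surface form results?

muidobaoffabe

Rule 1 (intervocalic voicing): /t/ is a voiceless stop between vowels /i/ and /o/, so it voices to [d]. /p/ is a voiceless stop between vowels /o/ and /a/, so it voices to [b]. /muitopaoffab/ → muidobaoffab.
Rule 2 (high vowel syncope): no segment meets the environment; /muidobaoffab/ is unchanged.
Rule 3 (final e-epenthesis): the form ends in the consonant /b/, so [e] is inserted word-finally. /muidobaoffab/ → muidobaoffabe.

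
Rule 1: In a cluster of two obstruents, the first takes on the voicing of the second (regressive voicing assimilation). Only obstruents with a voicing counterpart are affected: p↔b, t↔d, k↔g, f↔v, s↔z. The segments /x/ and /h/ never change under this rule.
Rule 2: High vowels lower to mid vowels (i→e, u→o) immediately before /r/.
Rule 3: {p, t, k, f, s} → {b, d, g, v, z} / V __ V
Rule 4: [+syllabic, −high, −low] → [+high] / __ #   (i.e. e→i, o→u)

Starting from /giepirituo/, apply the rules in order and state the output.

Rule 1 (regressive voicing assimilation): no segment meets the environment; /giepirituo/ is unchanged.
Rule 2 (pre-rhotic lowering): /i/ is a high vowel immediately before /r/, so it lowers to [e]. /giepirituo/ → gieperituo.
Rule 3 (intervocalic voicing): /p/ is a voiceless obstruent between vowels /e/ and /e/, so it voices to [b]. /t/ is a voiceless obstruent between vowels /i/ and /u/, so it voices to [d]. /gieperituo/ → gieberiduo.
Rule 4 (final vowel raising): /o/ is a mid vowel in word-final position, so it raises to [u]. /gieberiduo/ → gieberiduu.

gieberiduu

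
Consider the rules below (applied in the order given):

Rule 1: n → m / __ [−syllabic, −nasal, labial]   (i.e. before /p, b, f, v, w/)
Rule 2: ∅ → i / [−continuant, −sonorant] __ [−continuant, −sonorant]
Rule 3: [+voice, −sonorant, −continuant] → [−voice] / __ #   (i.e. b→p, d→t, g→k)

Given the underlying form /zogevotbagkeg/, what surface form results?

Rule 1 (nasal place assimilation): no segment meets the environment; /zogevotbagkeg/ is unchanged.
Rule 2 (stop-cluster i-epenthesis): /t/ and /b/ form a stop–stop cluster, so [i] is inserted between them. /g/ and /k/ form a stop–stop cluster, so [i] is inserted between them. /zogevotbagkeg/ → zogevotibagikeg.
Rule 3 (final devoicing): /g/ is a voiced stop in word-final position, so it devoices to [k]. /zogevotibagikeg/ → zogevotibagikek.

zogevotibagikek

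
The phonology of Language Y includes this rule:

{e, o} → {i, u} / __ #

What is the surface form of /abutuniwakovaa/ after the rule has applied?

abutuniwakovaa

No segment of /abutuniwakovaa/ meets the structural description of the rule, so the form surfaces unchanged.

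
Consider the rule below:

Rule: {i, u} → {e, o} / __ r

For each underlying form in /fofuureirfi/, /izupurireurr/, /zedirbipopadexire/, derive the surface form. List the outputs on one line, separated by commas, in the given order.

/fofuureirfi/: /u/ is a high vowel immediately before /r/, so it lowers to [o]. /i/ is a high vowel immediately before /r/, so it lowers to [e]. → [fofuoreerfi].
/izupurireurr/: /u/ is a high vowel immediately before /r/, so it lowers to [o]. /i/ is a high vowel immediately before /r/, so it lowers to [e]. /u/ is a high vowel immediately before /r/, so it lowers to [o]. → [izuporereorr].
/zedirbipopadexire/: /i/ is a high vowel immediately before /r/, so it lowers to [e]. /i/ is a high vowel immediately before /r/, so it lowers to [e]. → [zederbipopadexere].

fofuoreerfi, izuporereorr, zederbipopadexere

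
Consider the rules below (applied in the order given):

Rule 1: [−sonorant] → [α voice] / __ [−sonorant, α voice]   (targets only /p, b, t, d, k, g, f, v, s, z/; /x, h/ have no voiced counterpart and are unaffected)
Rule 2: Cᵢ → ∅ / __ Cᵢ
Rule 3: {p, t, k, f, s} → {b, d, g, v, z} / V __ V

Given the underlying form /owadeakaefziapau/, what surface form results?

Rule 1 (regressive voicing assimilation): /f/ precedes the voiced obstruent /z/, so it voices to [v] by assimilation. /owadeakaefziapau/ → owadeakaevziapau.
Rule 2 (degemination): no segment meets the environment; /owadeakaevziapau/ is unchanged.
Rule 3 (intervocalic voicing): /k/ is a voiceless obstruent between vowels /a/ and /a/, so it voices to [g]. /p/ is a voiceless obstruent between vowels /a/ and /a/, so it voices to [b]. /owadeakaevziapau/ → owadeagaevziabau.

owadeagaevziabau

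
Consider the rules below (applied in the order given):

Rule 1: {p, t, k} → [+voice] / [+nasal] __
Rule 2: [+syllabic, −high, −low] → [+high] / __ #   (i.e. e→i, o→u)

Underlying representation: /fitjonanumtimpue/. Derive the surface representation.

fitjonanumdimbui

Rule 1 (post-nasal voicing): /t/ is a voiceless stop immediately after the nasal /m/, so it voices to [d]. /p/ is a voiceless stop immediately after the nasal /m/, so it voices to [b]. /fitjonanumtimpue/ → fitjonanumdimbue.
Rule 2 (final vowel raising): /e/ is a mid vowel in word-final position, so it raises to [i]. /fitjonanumdimbue/ → fitjonanumdimbui.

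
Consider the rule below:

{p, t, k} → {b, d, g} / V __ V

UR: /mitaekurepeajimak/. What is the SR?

midaegurebeajimak

/t/ is a voiceless stop between vowels /i/ and /a/, so it voices to [d].
/k/ is a voiceless stop between vowels /e/ and /u/, so it voices to [g].
/p/ is a voiceless stop between vowels /e/ and /e/, so it voices to [b].
The other instance of /k/ does not occur in the required environment and remains unchanged.
Surface form: [midaegurebeajimak].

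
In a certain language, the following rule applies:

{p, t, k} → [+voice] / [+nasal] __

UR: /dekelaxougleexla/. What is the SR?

dekelaxougleexla

No segment of /dekelaxougleexla/ meets the structural description of the rule, so the form surfaces unchanged.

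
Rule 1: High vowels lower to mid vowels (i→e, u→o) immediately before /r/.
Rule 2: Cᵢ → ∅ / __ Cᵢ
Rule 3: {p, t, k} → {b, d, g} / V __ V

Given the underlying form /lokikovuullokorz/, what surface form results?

Rule 1 (pre-rhotic lowering): no segment meets the environment; /lokikovuullokorz/ is unchanged.
Rule 2 (degemination): /ll/ is a geminate; the first /l/ deletes. /lokikovuullokorz/ → lokikovuulokorz.
Rule 3 (intervocalic voicing): /k/ is a voiceless stop between vowels /o/ and /i/, so it voices to [g]. /k/ is a voiceless stop between vowels /i/ and /o/, so it voices to [g]. /k/ is a voiceless stop between vowels /o/ and /o/, so it voices to [g]. /lokikovuulokorz/ → logigovuulogorz.

logigovuulogorz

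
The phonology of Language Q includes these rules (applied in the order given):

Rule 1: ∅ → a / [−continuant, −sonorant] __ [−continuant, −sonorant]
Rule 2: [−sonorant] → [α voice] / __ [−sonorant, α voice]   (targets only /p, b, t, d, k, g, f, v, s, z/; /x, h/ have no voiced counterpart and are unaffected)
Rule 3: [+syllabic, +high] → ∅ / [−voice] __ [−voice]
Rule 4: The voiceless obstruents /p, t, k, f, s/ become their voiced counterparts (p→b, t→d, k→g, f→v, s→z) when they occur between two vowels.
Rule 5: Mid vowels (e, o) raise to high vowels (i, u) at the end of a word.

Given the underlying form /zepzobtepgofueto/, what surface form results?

Rule 1 (stop-cluster a-epenthesis): /b/ and /t/ form a stop–stop cluster, so [a] is inserted between them. /p/ and /g/ form a stop–stop cluster, so [a] is inserted between them. /zepzobtepgofueto/ → zepzobatepagofueto.
Rule 2 (regressive voicing assimilation): /p/ precedes the voiced obstruent /z/, so it voices to [b] by assimilation. /zepzobatepagofueto/ → zebzobatepagofueto.
Rule 3 (high vowel syncope): no segment meets the environment; /zebzobatepagofueto/ is unchanged.
Rule 4 (intervocalic voicing): /t/ is a voiceless obstruent between vowels /a/ and /e/, so it voices to [d]. /p/ is a voiceless obstruent between vowels /e/ and /a/, so it voices to [b]. /f/ is a voiceless obstruent between vowels /o/ and /u/, so it voices to [v]. /t/ is a voiceless obstruent between vowels /e/ and /o/, so it voices to [d]. /zebzobatepagofueto/ → zebzobadebagovuedo.
Rule 5 (final vowel raising): /o/ is a mid vowel in word-final position, so it raises to [u]. /zebzobadebagovuedo/ → zebzobadebagovuedu.

zebzobadebagovuedu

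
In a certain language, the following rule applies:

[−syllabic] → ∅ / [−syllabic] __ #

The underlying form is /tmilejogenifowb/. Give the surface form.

/b/ is the second consonant of a word-final cluster /wb/, so it deletes.
The other instances of /t/, /m/, /l/, /j/, /g/, /n/, /f/, /w/ do not occur in the required environment and remain unchanged.
Surface form: [tmilejogenifow].

tmilejogenifow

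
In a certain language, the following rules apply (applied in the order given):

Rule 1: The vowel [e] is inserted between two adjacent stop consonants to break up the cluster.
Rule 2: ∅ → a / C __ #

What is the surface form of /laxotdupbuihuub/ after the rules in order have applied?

laxotedupebuihuuba

Rule 1 (stop-cluster e-epenthesis): /t/ and /d/ form a stop–stop cluster, so [e] is inserted between them. /p/ and /b/ form a stop–stop cluster, so [e] is inserted between them. /laxotdupbuihuub/ → laxotedupebuihuub.
Rule 2 (final a-epenthesis): the form ends in the consonant /b/, so [a] is inserted word-finally. /laxotedupebuihuub/ → laxotedupebuihuuba.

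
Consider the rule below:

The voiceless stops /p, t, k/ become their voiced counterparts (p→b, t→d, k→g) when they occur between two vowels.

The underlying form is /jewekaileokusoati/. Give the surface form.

jewegaileogusoadi

/k/ is a voiceless stop between vowels /e/ and /a/, so it voices to [g].
/k/ is a voiceless stop between vowels /o/ and /u/, so it voices to [g].
/t/ is a voiceless stop between vowels /a/ and /i/, so it voices to [d].
Surface form: [jewegaileogusoadi].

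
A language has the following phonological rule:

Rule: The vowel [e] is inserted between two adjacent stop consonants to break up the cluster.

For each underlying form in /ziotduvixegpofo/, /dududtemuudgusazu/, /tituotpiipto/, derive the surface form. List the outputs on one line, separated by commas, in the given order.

/ziotduvixegpofo/: /t/ and /d/ form a stop–stop cluster, so [e] is inserted between them. /g/ and /p/ form a stop–stop cluster, so [e] is inserted between them. → [zioteduvixegepofo].
/dududtemuudgusazu/: /d/ and /t/ form a stop–stop cluster, so [e] is inserted between them. /d/ and /g/ form a stop–stop cluster, so [e] is inserted between them. → [dududetemuudegusazu].
/tituotpiipto/: /t/ and /p/ form a stop–stop cluster, so [e] is inserted between them. /p/ and /t/ form a stop–stop cluster, so [e] is inserted between them. → [tituotepiipeto].

zioteduvixegepofo, dududetemuudegusazu, tituotepiipeto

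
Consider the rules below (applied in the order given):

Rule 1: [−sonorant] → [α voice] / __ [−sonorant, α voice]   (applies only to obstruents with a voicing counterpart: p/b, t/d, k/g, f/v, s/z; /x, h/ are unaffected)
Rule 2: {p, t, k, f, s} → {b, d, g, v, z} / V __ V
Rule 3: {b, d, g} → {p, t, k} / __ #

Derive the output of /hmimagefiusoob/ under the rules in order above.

hmimageviuzoop

Rule 1 (regressive voicing assimilation): no segment meets the environment; /hmimagefiusoob/ is unchanged.
Rule 2 (intervocalic voicing): /f/ is a voiceless obstruent between vowels /e/ and /i/, so it voices to [v]. /s/ is a voiceless obstruent between vowels /u/ and /o/, so it voices to [z]. /hmimagefiusoob/ → hmimageviuzoob.
Rule 3 (final devoicing): /b/ is a voiced stop in word-final position, so it devoices to [p]. /hmimageviuzoob/ → hmimageviuzoop.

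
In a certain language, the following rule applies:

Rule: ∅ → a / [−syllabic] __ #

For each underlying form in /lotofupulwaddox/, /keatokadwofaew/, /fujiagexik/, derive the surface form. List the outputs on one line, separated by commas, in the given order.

/lotofupulwaddox/: the form ends in the consonant /x/, so [a] is inserted word-finally. → [lotofupulwaddoxa].
/keatokadwofaew/: the form ends in the consonant /w/, so [a] is inserted word-finally. → [keatokadwofaewa].
/fujiagexik/: the form ends in the consonant /k/, so [a] is inserted word-finally. → [fujiagexika].

lotofupulwaddoxa, keatokadwofaewa, fujiagexika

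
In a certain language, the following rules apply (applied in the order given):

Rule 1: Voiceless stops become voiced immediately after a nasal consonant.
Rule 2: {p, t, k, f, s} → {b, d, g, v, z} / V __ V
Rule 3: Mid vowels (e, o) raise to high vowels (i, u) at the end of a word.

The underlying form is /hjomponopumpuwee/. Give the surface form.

Rule 1 (post-nasal voicing): /p/ is a voiceless stop immediately after the nasal /m/, so it voices to [b]. /p/ is a voiceless stop immediately after the nasal /m/, so it voices to [b]. /hjomponopumpuwee/ → hjombonopumbuwee.
Rule 2 (intervocalic voicing): /p/ is a voiceless obstruent between vowels /o/ and /u/, so it voices to [b]. /hjombonopumbuwee/ → hjombonobumbuwee.
Rule 3 (final vowel raising): /e/ is a mid vowel in word-final position, so it raises to [i]. /hjombonobumbuwee/ → hjombonobumbuwei.

hjombonobumbuwei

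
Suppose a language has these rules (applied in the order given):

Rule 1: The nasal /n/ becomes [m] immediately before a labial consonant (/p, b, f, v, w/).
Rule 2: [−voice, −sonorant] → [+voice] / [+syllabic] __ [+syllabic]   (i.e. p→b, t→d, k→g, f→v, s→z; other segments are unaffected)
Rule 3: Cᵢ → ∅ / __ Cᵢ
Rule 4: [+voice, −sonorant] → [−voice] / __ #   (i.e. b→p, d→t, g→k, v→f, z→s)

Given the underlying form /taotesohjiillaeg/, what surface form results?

Rule 1 (nasal place assimilation): no segment meets the environment; /taotesohjiillaeg/ is unchanged.
Rule 2 (intervocalic voicing): /t/ is a voiceless obstruent between vowels /o/ and /e/, so it voices to [d]. /s/ is a voiceless obstruent between vowels /e/ and /o/, so it voices to [z]. /taotesohjiillaeg/ → taodezohjiillaeg.
Rule 3 (degemination): /ll/ is a geminate; the first /l/ deletes. /taodezohjiillaeg/ → taodezohjiilaeg.
Rule 4 (final devoicing): /g/ is a voiced obstruent in word-final position, so it devoices to [k]. /taodezohjiilaeg/ → taodezohjiilaek.

taodezohjiilaek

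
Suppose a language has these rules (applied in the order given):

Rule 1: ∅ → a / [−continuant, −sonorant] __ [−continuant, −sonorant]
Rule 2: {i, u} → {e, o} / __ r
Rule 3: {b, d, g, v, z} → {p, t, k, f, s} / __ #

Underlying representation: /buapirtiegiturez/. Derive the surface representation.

buapertiegitores

Rule 1 (stop-cluster a-epenthesis): no segment meets the environment; /buapirtiegiturez/ is unchanged.
Rule 2 (pre-rhotic lowering): /i/ is a high vowel immediately before /r/, so it lowers to [e]. /u/ is a high vowel immediately before /r/, so it lowers to [o]. /buapirtiegiturez/ → buapertiegitorez.
Rule 3 (final devoicing): /z/ is a voiced obstruent in word-final position, so it devoices to [s]. /buapertiegitorez/ → buapertiegitores.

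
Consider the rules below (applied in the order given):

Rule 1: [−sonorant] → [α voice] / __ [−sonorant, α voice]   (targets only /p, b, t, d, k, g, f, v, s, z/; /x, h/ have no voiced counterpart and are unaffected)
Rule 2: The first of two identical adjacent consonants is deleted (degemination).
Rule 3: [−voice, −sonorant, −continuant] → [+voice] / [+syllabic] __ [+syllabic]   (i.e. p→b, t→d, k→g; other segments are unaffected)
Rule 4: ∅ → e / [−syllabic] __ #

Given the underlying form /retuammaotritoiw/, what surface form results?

reduamaotridoiwe

Rule 1 (regressive voicing assimilation): no segment meets the environment; /retuammaotritoiw/ is unchanged.
Rule 2 (degemination): /mm/ is a geminate; the first /m/ deletes. /retuammaotritoiw/ → retuamaotritoiw.
Rule 3 (intervocalic voicing): /t/ is a voiceless stop between vowels /e/ and /u/, so it voices to [d]. /t/ is a voiceless stop between vowels /i/ and /o/, so it voices to [d]. /retuamaotritoiw/ → reduamaotridoiw.
Rule 4 (final e-epenthesis): the form ends in the consonant /w/, so [e] is inserted word-finally. /reduamaotridoiw/ → reduamaotridoiwe.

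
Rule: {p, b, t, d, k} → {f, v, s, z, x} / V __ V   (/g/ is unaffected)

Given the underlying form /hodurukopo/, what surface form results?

hozuruxofo

/d/ is a stop between vowels /o/ and /u/, so it spirantizes to the fricative [z].
/k/ is a stop between vowels /u/ and /o/, so it spirantizes to the fricative [x].
/p/ is a stop between vowels /o/ and /o/, so it spirantizes to the fricative [f].
Surface form: [hozuruxofo].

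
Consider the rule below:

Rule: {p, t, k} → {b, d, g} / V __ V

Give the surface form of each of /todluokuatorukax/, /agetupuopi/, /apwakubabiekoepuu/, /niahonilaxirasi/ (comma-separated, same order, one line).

/todluokuatorukax/: /k/ is a voiceless stop between vowels /o/ and /u/, so it voices to [g]. /t/ is a voiceless stop between vowels /a/ and /o/, so it voices to [d]. /k/ is a voiceless stop between vowels /u/ and /a/, so it voices to [g]. → [todluoguadorugax].
/agetupuopi/: /t/ is a voiceless stop between vowels /e/ and /u/, so it voices to [d]. /p/ is a voiceless stop between vowels /u/ and /u/, so it voices to [b]. /p/ is a voiceless stop between vowels /o/ and /i/, so it voices to [b]. → [agedubuobi].
/apwakubabiekoepuu/: /k/ is a voiceless stop between vowels /a/ and /u/, so it voices to [g]. /k/ is a voiceless stop between vowels /e/ and /o/, so it voices to [g]. /p/ is a voiceless stop between vowels /e/ and /u/, so it voices to [b]. → [apwagubabiegoebuu].
/niahonilaxirasi/: the rule's environment is not met; surfaces unchanged as [niahonilaxirasi].

todluoguadorugax, agedubuobi, apwagubabiegoebuu, niahonilaxirasi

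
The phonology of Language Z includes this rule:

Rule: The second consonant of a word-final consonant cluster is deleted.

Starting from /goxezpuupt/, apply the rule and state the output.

/t/ is the second consonant of a word-final cluster /pt/, so it deletes.
Surface form: [goxezpuup].

goxezpuup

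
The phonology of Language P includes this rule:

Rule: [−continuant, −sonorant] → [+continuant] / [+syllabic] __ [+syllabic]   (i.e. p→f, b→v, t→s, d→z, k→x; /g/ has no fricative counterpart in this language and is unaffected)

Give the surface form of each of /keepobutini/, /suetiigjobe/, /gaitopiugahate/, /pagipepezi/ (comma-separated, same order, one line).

keefovusini, suesiigjove, gaisofiugahase, pagifefezi

/keepobutini/: /p/ is a stop between vowels /e/ and /o/, so it spirantizes to the fricative [f]. /b/ is a stop between vowels /o/ and /u/, so it spirantizes to the fricative [v]. /t/ is a stop between vowels /u/ and /i/, so it spirantizes to the fricative [s]. → [keefovusini].
/suetiigjobe/: /t/ is a stop between vowels /e/ and /i/, so it spirantizes to the fricative [s]. /b/ is a stop between vowels /o/ and /e/, so it spirantizes to the fricative [v]. → [suesiigjove].
/gaitopiugahate/: /t/ is a stop between vowels /i/ and /o/, so it spirantizes to the fricative [s]. /p/ is a stop between vowels /o/ and /i/, so it spirantizes to the fricative [f]. /t/ is a stop between vowels /a/ and /e/, so it spirantizes to the fricative [s]. → [gaisofiugahase].
/pagipepezi/: /p/ is a stop between vowels /i/ and /e/, so it spirantizes to the fricative [f]. /p/ is a stop between vowels /e/ and /e/, so it spirantizes to the fricative [f]. → [pagifefezi].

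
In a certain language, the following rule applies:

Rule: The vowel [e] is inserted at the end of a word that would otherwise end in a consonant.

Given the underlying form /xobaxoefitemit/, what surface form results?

the form ends in the consonant /t/, so [e] is inserted word-finally.
Surface form: [xobaxoefitemite].

xobaxoefitemite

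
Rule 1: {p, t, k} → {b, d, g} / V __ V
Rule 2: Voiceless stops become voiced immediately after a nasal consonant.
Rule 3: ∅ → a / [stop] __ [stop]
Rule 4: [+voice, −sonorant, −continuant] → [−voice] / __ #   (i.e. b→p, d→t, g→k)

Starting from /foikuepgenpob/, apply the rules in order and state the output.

foiguepagenbop

Rule 1 (intervocalic voicing): /k/ is a voiceless stop between vowels /i/ and /u/, so it voices to [g]. /foikuepgenpob/ → foiguepgenpob.
Rule 2 (post-nasal voicing): /p/ is a voiceless stop immediately after the nasal /n/, so it voices to [b]. /foiguepgenpob/ → foiguepgenbob.
Rule 3 (stop-cluster a-epenthesis): /p/ and /g/ form a stop–stop cluster, so [a] is inserted between them. /foiguepgenbob/ → foiguepagenbob.
Rule 4 (final devoicing): /b/ is a voiced stop in word-final position, so it devoices to [p]. /foiguepagenbob/ → foiguepagenbop.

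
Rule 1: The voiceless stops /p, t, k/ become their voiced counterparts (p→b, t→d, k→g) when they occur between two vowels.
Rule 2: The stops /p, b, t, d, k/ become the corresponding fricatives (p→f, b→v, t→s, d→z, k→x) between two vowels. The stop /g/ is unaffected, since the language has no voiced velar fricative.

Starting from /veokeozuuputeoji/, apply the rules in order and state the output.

Rule 1 (intervocalic voicing): /k/ is a voiceless stop between vowels /o/ and /e/, so it voices to [g]. /p/ is a voiceless stop between vowels /u/ and /u/, so it voices to [b]. /t/ is a voiceless stop between vowels /u/ and /e/, so it voices to [d]. /veokeozuuputeoji/ → veogeozuubudeoji.
Rule 2 (intervocalic spirantization): /b/ is a stop between vowels /u/ and /u/, so it spirantizes to the fricative [v]. /d/ is a stop between vowels /u/ and /e/, so it spirantizes to the fricative [z]. /veogeozuubudeoji/ → veogeozuuvuzeoji.

veogeozuuvuzeoji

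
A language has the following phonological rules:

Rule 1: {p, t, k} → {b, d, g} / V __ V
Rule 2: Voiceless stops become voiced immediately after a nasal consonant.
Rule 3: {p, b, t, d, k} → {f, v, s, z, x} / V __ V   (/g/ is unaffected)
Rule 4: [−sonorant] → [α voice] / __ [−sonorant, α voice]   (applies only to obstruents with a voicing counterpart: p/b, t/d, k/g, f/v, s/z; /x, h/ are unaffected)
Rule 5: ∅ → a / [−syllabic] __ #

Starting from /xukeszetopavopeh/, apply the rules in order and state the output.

xugezzezovavoveha

Rule 1 (intervocalic voicing): /k/ is a voiceless stop between vowels /u/ and /e/, so it voices to [g]. /t/ is a voiceless stop between vowels /e/ and /o/, so it voices to [d]. /p/ is a voiceless stop between vowels /o/ and /a/, so it voices to [b]. /p/ is a voiceless stop between vowels /o/ and /e/, so it voices to [b]. /xukeszetopavopeh/ → xugeszedobavobeh.
Rule 2 (post-nasal voicing): no segment meets the environment; /xugeszedobavobeh/ is unchanged.
Rule 3 (intervocalic spirantization): /d/ is a stop between vowels /e/ and /o/, so it spirantizes to the fricative [z]. /b/ is a stop between vowels /o/ and /a/, so it spirantizes to the fricative [v]. /b/ is a stop between vowels /o/ and /e/, so it spirantizes to the fricative [v]. /xugeszedobavobeh/ → xugeszezovavoveh.
Rule 4 (regressive voicing assimilation): /s/ precedes the voiced obstruent /z/, so it voices to [z] by assimilation. /xugeszezovavoveh/ → xugezzezovavoveh.
Rule 5 (final a-epenthesis): the form ends in the consonant /h/, so [a] is inserted word-finally. /xugezzezovavoveh/ → xugezzezovavoveha.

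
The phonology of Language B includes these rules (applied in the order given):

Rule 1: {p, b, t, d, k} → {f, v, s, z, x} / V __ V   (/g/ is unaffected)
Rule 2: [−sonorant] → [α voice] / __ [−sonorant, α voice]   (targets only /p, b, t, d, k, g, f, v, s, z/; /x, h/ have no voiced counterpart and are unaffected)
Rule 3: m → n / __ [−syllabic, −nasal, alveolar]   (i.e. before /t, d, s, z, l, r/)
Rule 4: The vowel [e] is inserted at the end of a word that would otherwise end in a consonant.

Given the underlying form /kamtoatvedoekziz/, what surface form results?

kantoadvezoegzize

Rule 1 (intervocalic spirantization): /d/ is a stop between vowels /e/ and /o/, so it spirantizes to the fricative [z]. /kamtoatvedoekziz/ → kamtoatvezoekziz.
Rule 2 (regressive voicing assimilation): /t/ precedes the voiced obstruent /v/, so it voices to [d] by assimilation. /k/ precedes the voiced obstruent /z/, so it voices to [g] by assimilation. /kamtoatvezoekziz/ → kamtoadvezoegziz.
Rule 3 (nasal place assimilation): /m/ precedes the alveolar consonant /t/, so it assimilates in place to [n]. /kamtoadvezoegziz/ → kantoadvezoegziz.
Rule 4 (final e-epenthesis): the form ends in the consonant /z/, so [e] is inserted word-finally. /kantoadvezoegziz/ → kantoadvezoegzize.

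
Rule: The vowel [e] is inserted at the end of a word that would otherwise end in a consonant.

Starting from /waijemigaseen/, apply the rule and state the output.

waijemigaseene

the form ends in the consonant /n/, so [e] is inserted word-finally.
Surface form: [waijemigaseene].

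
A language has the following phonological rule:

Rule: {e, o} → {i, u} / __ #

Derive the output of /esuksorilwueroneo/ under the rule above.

esuksorilwueroneu

/o/ is a mid vowel in word-final position, so it raises to [u].
The other instances of /e/, /o/ do not occur in the required environment and remain unchanged.
Surface form: [esuksorilwueroneu].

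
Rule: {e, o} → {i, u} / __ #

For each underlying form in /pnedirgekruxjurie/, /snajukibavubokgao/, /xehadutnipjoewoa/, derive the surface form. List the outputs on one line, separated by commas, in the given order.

pnedirgekruxjurii, snajukibavubokgau, xehadutnipjoewoa

/pnedirgekruxjurie/: /e/ is a mid vowel in word-final position, so it raises to [i]. → [pnedirgekruxjurii].
/snajukibavubokgao/: /o/ is a mid vowel in word-final position, so it raises to [u]. → [snajukibavubokgau].
/xehadutnipjoewoa/: the rule's environment is not met; surfaces unchanged as [xehadutnipjoewoa].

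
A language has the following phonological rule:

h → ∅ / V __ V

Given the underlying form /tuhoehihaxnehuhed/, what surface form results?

/h/ occurs between vowels /u/ and /o/, so it deletes.
/h/ occurs between vowels /e/ and /i/, so it deletes.
/h/ occurs between vowels /i/ and /a/, so it deletes.
/h/ occurs between vowels /e/ and /u/, so it deletes.
/h/ occurs between vowels /u/ and /e/, so it deletes.
Surface form: [tuoeiaxneued].

tuoeiaxneued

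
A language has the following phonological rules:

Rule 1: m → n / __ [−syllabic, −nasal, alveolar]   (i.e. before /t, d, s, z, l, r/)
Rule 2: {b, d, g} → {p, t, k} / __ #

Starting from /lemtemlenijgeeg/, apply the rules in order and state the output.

lentenlenijgeek

Rule 1 (nasal place assimilation): /m/ precedes the alveolar consonant /t/, so it assimilates in place to [n]. /m/ precedes the alveolar consonant /l/, so it assimilates in place to [n]. /lemtemlenijgeeg/ → lentenlenijgeeg.
Rule 2 (final devoicing): /g/ is a voiced stop in word-final position, so it devoices to [k]. /lentenlenijgeeg/ → lentenlenijgeek.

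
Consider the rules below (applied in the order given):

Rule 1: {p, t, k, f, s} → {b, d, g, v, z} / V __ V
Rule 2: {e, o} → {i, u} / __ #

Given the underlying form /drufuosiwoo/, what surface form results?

Rule 1 (intervocalic voicing): /f/ is a voiceless obstruent between vowels /u/ and /u/, so it voices to [v]. /s/ is a voiceless obstruent between vowels /o/ and /i/, so it voices to [z]. /drufuosiwoo/ → druvuoziwoo.
Rule 2 (final vowel raising): /o/ is a mid vowel in word-final position, so it raises to [u]. /druvuoziwoo/ → druvuoziwou.

druvuoziwou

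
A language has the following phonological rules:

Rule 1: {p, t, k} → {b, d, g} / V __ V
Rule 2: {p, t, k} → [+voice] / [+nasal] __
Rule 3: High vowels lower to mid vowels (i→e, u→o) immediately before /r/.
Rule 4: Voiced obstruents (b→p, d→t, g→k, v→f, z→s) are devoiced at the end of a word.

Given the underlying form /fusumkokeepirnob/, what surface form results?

Rule 1 (intervocalic voicing): /k/ is a voiceless stop between vowels /o/ and /e/, so it voices to [g]. /p/ is a voiceless stop between vowels /e/ and /i/, so it voices to [b]. /fusumkokeepirnob/ → fusumkogeebirnob.
Rule 2 (post-nasal voicing): /k/ is a voiceless stop immediately after the nasal /m/, so it voices to [g]. /fusumkogeebirnob/ → fusumgogeebirnob.
Rule 3 (pre-rhotic lowering): /i/ is a high vowel immediately before /r/, so it lowers to [e]. /fusumgogeebirnob/ → fusumgogeebernob.
Rule 4 (final devoicing): /b/ is a voiced obstruent in word-final position, so it devoices to [p]. /fusumgogeebernob/ → fusumgogeebernop.

fusumgogeebernop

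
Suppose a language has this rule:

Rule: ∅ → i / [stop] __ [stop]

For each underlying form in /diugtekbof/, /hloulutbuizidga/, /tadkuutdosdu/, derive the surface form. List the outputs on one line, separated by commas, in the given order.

/diugtekbof/: /g/ and /t/ form a stop–stop cluster, so [i] is inserted between them. /k/ and /b/ form a stop–stop cluster, so [i] is inserted between them. → [diugitekibof].
/hloulutbuizidga/: /t/ and /b/ form a stop–stop cluster, so [i] is inserted between them. /d/ and /g/ form a stop–stop cluster, so [i] is inserted between them. → [hloulutibuizidiga].
/tadkuutdosdu/: /d/ and /k/ form a stop–stop cluster, so [i] is inserted between them. /t/ and /d/ form a stop–stop cluster, so [i] is inserted between them. → [tadikuutidosdu].

diugitekibof, hloulutibuizidiga, tadikuutidosdu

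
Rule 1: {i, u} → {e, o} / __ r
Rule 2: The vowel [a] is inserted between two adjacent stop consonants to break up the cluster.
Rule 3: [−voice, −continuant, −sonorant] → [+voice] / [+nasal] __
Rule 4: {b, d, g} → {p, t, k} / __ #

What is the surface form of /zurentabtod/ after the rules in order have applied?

zorendabatot

Rule 1 (pre-rhotic lowering): /u/ is a high vowel immediately before /r/, so it lowers to [o]. /zurentabtod/ → zorentabtod.
Rule 2 (stop-cluster a-epenthesis): /b/ and /t/ form a stop–stop cluster, so [a] is inserted between them. /zorentabtod/ → zorentabatod.
Rule 3 (post-nasal voicing): /t/ is a voiceless stop immediately after the nasal /n/, so it voices to [d]. /zorentabatod/ → zorendabatod.
Rule 4 (final devoicing): /d/ is a voiced stop in word-final position, so it devoices to [t]. /zorendabatod/ → zorendabatot.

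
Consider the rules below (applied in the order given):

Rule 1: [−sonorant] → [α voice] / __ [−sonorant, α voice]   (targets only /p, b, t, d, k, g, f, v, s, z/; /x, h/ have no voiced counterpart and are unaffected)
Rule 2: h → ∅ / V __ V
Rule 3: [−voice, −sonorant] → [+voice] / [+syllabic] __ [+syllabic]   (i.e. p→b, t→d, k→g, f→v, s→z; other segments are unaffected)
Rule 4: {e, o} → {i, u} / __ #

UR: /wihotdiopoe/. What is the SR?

wioddioboi

Rule 1 (regressive voicing assimilation): /t/ precedes the voiced obstruent /d/, so it voices to [d] by assimilation. /wihotdiopoe/ → wihoddiopoe.
Rule 2 (intervocalic h-deletion): /h/ occurs between vowels /i/ and /o/, so it deletes. /wihoddiopoe/ → wioddiopoe.
Rule 3 (intervocalic voicing): /p/ is a voiceless obstruent between vowels /o/ and /o/, so it voices to [b]. /wioddiopoe/ → wioddioboe.
Rule 4 (final vowel raising): /e/ is a mid vowel in word-final position, so it raises to [i]. /wioddioboe/ → wioddioboi.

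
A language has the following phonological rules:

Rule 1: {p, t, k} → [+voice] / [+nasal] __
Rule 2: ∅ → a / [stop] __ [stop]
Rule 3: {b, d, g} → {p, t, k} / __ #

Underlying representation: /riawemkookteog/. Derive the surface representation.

riawemgookateok

Rule 1 (post-nasal voicing): /k/ is a voiceless stop immediately after the nasal /m/, so it voices to [g]. /riawemkookteog/ → riawemgookteog.
Rule 2 (stop-cluster a-epenthesis): /k/ and /t/ form a stop–stop cluster, so [a] is inserted between them. /riawemgookteog/ → riawemgookateog.
Rule 3 (final devoicing): /g/ is a voiced stop in word-final position, so it devoices to [k]. /riawemgookateog/ → riawemgookateok.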